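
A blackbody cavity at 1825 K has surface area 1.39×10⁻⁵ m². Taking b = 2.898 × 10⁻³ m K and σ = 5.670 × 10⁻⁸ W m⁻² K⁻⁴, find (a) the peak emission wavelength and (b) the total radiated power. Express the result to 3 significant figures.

λ_max ≈ 1.59×10³ nm; P ≈ 8.74 W

(a) λ_max = b/T = 2.898×10⁻³/1825 = 1.588×10⁻⁶ m = 1.59×10³ nm.
Area A = 1.39×10⁻⁵ m².
(b) P = σAT⁴ = 5.670×10⁻⁸×1.39×10⁻⁵×(1825)⁴ = 8.74 W.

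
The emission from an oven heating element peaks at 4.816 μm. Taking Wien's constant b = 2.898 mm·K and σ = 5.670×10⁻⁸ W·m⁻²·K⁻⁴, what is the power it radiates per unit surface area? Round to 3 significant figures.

I ≈ 7.43×10³ W/m²

Wien's law: T = b/λ_max = 2.898×10⁻³/4.816×10⁻⁶ = 601.744 K.
Then I = σT⁴ = 5.670×10⁻⁸×(601.744)⁴ = 7.43×10³ W/m².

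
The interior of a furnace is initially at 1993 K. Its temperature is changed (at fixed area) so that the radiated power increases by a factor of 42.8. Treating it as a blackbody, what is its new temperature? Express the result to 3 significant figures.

P ∝ T⁴, so T₂/T₁ = (P₂/P₁)^(1/4) = (42.8)^(1/4) = 2.55777.
T₂ = 1993 × 2.55777 = 5.10×10³ K.

T₂ ≈ 5.10×10³ K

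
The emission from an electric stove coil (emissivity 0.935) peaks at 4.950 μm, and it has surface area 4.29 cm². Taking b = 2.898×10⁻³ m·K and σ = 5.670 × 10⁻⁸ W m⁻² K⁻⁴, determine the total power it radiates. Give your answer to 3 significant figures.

P ≈ 2.67 W

Wien's law: T = b/λ_max = 2.898×10⁻³/4.950×10⁻⁶ = 585.455 K.
Area A = 4.29 cm² = 4.29×10⁻⁴ m².
Then P = εσAT⁴ = 0.935×5.670×10⁻⁸×4.29×10⁻⁴×(585.455)⁴ = 2.67 W.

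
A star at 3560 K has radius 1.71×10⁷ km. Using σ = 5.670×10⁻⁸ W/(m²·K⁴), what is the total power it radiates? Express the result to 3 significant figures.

P ≈ 3.35×10²⁸ W

Surface area A = 4πR² = 4π(1.71×10¹⁰ m)² = 3.67453×10²¹ m².
P = σAT⁴ = 5.670×10⁻⁸ × 3.67453×10²¹ × (3560)⁴ = 3.35×10²⁸ W.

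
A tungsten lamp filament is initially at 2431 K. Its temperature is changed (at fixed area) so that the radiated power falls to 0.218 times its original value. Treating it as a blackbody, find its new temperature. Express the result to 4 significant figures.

P ∝ T⁴, so T₂/T₁ = (P₂/P₁)^(1/4) = (0.218)^(1/4) = 0.683304.
T₂ = 2431 × 0.683304 = 1661 K.

T₂ ≈ 1661 K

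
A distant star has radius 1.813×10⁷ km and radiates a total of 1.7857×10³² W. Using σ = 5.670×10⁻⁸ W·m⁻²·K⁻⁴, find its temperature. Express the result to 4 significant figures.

T ≈ 2.955×10⁴ K

Surface area A = 4πR² = 4π(1.813×10¹⁰ m)² = 4.13053×10²¹ m².
P = σAT⁴ ⇒ T = (P/(σA))^(1/4) = (1.7857×10³²/(5.670×10⁻⁸×4.13053×10²¹))^(1/4) = 2.955×10⁴ K.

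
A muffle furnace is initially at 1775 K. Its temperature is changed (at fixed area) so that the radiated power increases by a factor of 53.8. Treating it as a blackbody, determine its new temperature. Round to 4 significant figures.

T₂ ≈ 4807 K

P ∝ T⁴, so T₂/T₁ = (P₂/P₁)^(1/4) = (53.8)^(1/4) = 2.70829.
T₂ = 1775 × 2.70829 = 4807 K.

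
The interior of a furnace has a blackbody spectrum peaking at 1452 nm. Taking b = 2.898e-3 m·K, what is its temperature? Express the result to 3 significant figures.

T ≈ 2.00×10³ K

Wien's law gives T = b/λ_max = (2.898×10⁻³ m·K)/(1.452×10⁻⁶ m) = 2.00×10³ K.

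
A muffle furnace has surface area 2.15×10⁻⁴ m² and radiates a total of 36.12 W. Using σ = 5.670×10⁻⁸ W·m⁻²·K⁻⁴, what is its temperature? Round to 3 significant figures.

Area A = 2.15×10⁻⁴ m².
P = σAT⁴ ⇒ T = (P/(σA))^(1/4) = (36.12/(5.670×10⁻⁸×2.15×10⁻⁴))^(1/4) = 1.31×10³ K.

T ≈ 1.31×10³ K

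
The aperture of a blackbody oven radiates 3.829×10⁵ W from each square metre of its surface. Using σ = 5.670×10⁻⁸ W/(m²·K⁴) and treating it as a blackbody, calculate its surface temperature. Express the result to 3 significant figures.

T ≈ 1.61×10³ K

I = σT⁴, so T = (I/σ)^(1/4) = (3.829×10⁵/(5.670×10⁻⁸))^(1/4) = 1.61×10³ K.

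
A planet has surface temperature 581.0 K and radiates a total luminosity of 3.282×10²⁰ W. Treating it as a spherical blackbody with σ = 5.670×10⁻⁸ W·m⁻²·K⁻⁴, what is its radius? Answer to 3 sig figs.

L = 4πR²σT⁴ ⇒ R = √(L/(4πσT⁴)).
σT⁴ = 6460.82 W/m², so R = √(3.282×10²⁰/(4π×6460.82)) = 6.36×10⁷ m.

R ≈ 6.36×10⁷ m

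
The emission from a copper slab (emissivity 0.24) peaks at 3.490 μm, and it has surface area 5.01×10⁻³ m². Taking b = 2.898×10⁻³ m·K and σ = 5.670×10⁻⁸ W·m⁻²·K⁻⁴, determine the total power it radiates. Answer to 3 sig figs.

P ≈ 32.4 W

Wien's law: T = b/λ_max = 2.898×10⁻³/3.490×10⁻⁶ = 830.372 K.
Area A = 5.01×10⁻³ m².
Then P = εσAT⁴ = 0.24×5.670×10⁻⁸×5.01×10⁻³×(830.372)⁴ = 32.4 W.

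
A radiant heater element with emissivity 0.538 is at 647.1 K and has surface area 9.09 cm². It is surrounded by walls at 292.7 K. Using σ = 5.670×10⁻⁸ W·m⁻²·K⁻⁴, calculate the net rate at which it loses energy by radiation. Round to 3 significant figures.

Net loss ≈ 4.66 W

Area A = 9.09 cm² = 9.09×10⁻⁴ m².
Net radiated power P_net = εσA(T⁴ − T₀⁴) = 0.538×5.670×10⁻⁸×9.09×10⁻⁴×(647.1⁴ − 292.7⁴).
T⁴ − T₀⁴ = 1.75342×10¹¹ − 7.33991×10⁹ = 1.68002×10¹¹ K⁴, so P_net = 4.66 W.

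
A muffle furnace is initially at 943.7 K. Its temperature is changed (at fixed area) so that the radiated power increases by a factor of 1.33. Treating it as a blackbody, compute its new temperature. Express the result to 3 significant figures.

T₂ ≈ 1.01×10³ K

P ∝ T⁴, so T₂/T₁ = (P₂/P₁)^(1/4) = (1.33)^(1/4) = 1.07390.
T₂ = 943.7 × 1.07390 = 1.01×10³ K.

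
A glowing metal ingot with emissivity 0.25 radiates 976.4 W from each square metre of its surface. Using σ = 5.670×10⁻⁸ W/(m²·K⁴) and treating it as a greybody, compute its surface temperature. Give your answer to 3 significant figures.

T ≈ 512 K

I = εσT⁴, so T = (I/εσ)^(1/4) = (976.4/(0.25×5.670×10⁻⁸))^(1/4) = 512 K.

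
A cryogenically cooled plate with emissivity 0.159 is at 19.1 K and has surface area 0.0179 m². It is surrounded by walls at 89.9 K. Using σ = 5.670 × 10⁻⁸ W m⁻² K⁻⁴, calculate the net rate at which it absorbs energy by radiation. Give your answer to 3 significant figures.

Area A = 0.0179 m².
Net radiated power P_net = εσA(T⁴ − T₀⁴) = 0.159×5.670×10⁻⁸×0.0179×(19.1⁴ − 89.9⁴).
T⁴ − T₀⁴ = 1.33086×10⁵ − 6.53189×10⁷ = -6.51858×10⁷ K⁴, so P_net = -0.0105 W — negative, meaning a net gain of 0.0105 W.

Net gain ≈ 0.0105 W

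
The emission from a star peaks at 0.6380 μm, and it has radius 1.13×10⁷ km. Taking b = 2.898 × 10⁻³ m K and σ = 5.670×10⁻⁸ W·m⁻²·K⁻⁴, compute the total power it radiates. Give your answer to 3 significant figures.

Wien's law: T = b/λ_max = 2.898×10⁻³/6.380×10⁻⁷ = 4542.32 K.
Surface area A = 4πR² = 4π(1.13×10¹⁰ m)² = 1.60460×10²¹ m².
Then P = σAT⁴ = 5.670×10⁻⁸×1.60460×10²¹×(4542.32)⁴ = 3.87×10²⁸ W.

P ≈ 3.87×10²⁸ W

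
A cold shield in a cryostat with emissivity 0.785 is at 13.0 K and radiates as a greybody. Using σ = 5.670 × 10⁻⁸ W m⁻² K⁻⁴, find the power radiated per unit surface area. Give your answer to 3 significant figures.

I ≈ 1.27×10⁻³ W/m²

Stefan–Boltzmann: I = εσT⁴ = 0.785 × 5.670×10⁻⁸ × (13.0)⁴ = 1.27×10⁻³ W/m².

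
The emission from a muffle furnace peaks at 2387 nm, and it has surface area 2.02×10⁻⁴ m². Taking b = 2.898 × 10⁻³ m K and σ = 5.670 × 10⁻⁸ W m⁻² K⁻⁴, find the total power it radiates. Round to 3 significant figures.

P ≈ 24.9 W

Wien's law: T = b/λ_max = 2.898×10⁻³/2.387×10⁻⁶ = 1214.08 K.
Area A = 2.02×10⁻⁴ m².
Then P = σAT⁴ = 5.670×10⁻⁸×2.02×10⁻⁴×(1214.08)⁴ = 24.9 W.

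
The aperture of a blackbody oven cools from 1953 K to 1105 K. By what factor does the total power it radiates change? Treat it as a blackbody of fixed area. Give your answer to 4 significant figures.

P ∝ T⁴, so P₂/P₁ = (T₂/T₁)⁴ = (1105/1953)⁴ = (0.565796)⁴ = 0.1025.

P₂/P₁ ≈ 0.1025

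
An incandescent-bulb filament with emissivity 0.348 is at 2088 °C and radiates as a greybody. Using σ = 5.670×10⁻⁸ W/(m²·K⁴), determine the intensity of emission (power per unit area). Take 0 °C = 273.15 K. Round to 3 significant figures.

I ≈ 6.13×10⁵ W/m²

T = 2088 °C + 273.15 = 2361.15 K.
Stefan–Boltzmann: I = εσT⁴ = 0.348 × 5.670×10⁻⁸ × (2361.15)⁴ = 6.13×10⁵ W/m².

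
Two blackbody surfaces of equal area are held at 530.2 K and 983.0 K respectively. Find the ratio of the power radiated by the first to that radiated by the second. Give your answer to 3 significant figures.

With equal areas, P₁/P₂ = (T₁/T₂)⁴ = (530.2/983.0)⁴ = 0.0846.

P₁/P₂ ≈ 0.0846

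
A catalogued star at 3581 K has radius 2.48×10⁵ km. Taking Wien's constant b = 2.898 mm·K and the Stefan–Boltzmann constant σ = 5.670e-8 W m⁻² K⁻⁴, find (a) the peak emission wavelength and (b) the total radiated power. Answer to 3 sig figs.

(a) λ_max = b/T = 2.898×10⁻³/3581 = 8.093×10⁻⁷ m = 809 nm.
Surface area A = 4πR² = 4π(2.48×10⁸ m)² = 7.72882×10¹⁷ m².
(b) P = σAT⁴ = 5.670×10⁻⁸×7.72882×10¹⁷×(3581)⁴ = 7.21×10²⁴ W.

λ_max ≈ 809 nm; P ≈ 7.21×10²⁴ W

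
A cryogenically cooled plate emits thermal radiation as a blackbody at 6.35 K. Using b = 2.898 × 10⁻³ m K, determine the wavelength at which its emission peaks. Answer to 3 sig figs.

λ_max ≈ 0.456 mm

Wien's displacement law: λ_max = b/T = (2.898×10⁻³ m·K)/(6.35 K) = 4.564×10⁻⁴ m.
That is 0.456 mm, in the infrared range.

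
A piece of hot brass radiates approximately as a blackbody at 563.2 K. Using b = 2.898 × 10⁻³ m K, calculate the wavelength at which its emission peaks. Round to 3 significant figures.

λ_max ≈ 5.15 μm

Wien's displacement law: λ_max = b/T = (2.898×10⁻³ m·K)/(563.2 K) = 5.146×10⁻⁶ m.
That is 5.15 μm, in the infrared range.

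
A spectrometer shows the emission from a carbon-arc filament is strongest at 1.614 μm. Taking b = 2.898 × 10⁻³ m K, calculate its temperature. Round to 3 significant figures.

T ≈ 1.80×10³ K

Wien's law gives T = b/λ_max = (2.898×10⁻³ m·K)/(1.614×10⁻⁶ m) = 1.80×10³ K.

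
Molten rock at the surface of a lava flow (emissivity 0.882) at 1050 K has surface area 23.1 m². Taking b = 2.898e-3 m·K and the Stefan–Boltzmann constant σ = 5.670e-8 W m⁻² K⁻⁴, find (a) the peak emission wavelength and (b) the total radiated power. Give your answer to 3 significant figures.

(a) λ_max = b/T = 2.898×10⁻³/1050 = 2.760×10⁻⁶ m = 2.76 μm.
Area A = 23.1 m².
(b) P = εσAT⁴ = 0.882×5.670×10⁻⁸×23.1×(1050)⁴ = 1.40×10⁶ W.

λ_max ≈ 2.76 μm; P ≈ 1.40×10⁶ W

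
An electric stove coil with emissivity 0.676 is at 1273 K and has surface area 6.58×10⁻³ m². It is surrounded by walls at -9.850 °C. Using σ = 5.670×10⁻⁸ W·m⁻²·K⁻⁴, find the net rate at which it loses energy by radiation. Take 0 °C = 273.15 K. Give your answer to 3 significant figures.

Net loss ≈ 661 W

Surroundings: T = -9.850 °C + 273.15 = 263.300 K.
Area A = 6.58×10⁻³ m².
Net radiated power P_net = εσA(T⁴ − T₀⁴) = 0.676×5.670×10⁻⁸×6.58×10⁻³×(1273⁴ − 263.300⁴).
T⁴ − T₀⁴ = 2.62611×10¹² − 4.80622×10⁹ = 2.62130×10¹² K⁴, so P_net = 661 W.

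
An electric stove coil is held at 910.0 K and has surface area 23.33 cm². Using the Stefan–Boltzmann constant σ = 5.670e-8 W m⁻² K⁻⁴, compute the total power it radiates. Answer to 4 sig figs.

P ≈ 90.71 W

Area A = 23.33 cm² = 2.333×10⁻³ m².
P = σAT⁴ = 5.670×10⁻⁸ × 2.333×10⁻³ × (910.0)⁴ = 90.71 W.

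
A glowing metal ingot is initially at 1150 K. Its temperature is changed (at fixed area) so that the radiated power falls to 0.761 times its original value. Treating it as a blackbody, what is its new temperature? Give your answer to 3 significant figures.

T₂ ≈ 1.07×10³ K

P ∝ T⁴, so T₂/T₁ = (P₂/P₁)^(1/4) = (0.761)^(1/4) = 0.933998.
T₂ = 1150 × 0.933998 = 1.07×10³ K.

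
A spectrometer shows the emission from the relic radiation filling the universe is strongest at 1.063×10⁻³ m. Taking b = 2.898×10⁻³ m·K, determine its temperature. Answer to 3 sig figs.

T ≈ 2.73 K

Wien's law gives T = b/λ_max = (2.898×10⁻³ m·K)/(1.063×10⁻³ m) = 2.73 K.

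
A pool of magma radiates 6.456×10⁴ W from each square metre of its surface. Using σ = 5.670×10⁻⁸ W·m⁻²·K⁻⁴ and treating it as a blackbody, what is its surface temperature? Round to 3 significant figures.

T ≈ 1.03×10³ K

I = σT⁴, so T = (I/σ)^(1/4) = (6.456×10⁴/(5.670×10⁻⁸))^(1/4) = 1.03×10³ K.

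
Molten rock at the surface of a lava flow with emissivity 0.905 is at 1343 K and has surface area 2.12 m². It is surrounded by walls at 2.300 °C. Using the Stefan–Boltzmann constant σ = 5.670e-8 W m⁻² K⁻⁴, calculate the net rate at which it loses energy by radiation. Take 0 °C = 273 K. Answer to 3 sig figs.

Net loss ≈ 3.53×10⁵ W

Surroundings: T = 2.300 °C + 273 = 275.300 K.
Area A = 2.12 m².
Net radiated power P_net = εσA(T⁴ − T₀⁴) = 0.905×5.670×10⁻⁸×2.12×(1343⁴ − 275.300⁴).
T⁴ − T₀⁴ = 3.25315×10¹² − 5.74414×10⁹ = 3.24741×10¹² K⁴, so P_net = 3.53×10⁵ W.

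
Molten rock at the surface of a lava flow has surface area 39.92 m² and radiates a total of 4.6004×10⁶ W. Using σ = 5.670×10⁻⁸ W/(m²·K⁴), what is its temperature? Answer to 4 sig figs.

T ≈ 1194 K

Area A = 39.92 m².
P = σAT⁴ ⇒ T = (P/(σA))^(1/4) = (4.6004×10⁶/(5.670×10⁻⁸×39.92))^(1/4) = 1194 K.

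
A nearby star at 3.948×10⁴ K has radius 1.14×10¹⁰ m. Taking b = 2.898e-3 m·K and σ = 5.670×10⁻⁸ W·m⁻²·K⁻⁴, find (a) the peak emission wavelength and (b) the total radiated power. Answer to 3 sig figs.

(a) λ_max = b/T = 2.898×10⁻³/3.948×10⁴ = 7.340×10⁻⁸ m = 73.4 nm.
Surface area A = 4πR² = 4π(1.14×10¹⁰ m)² = 1.63313×10²¹ m².
(b) P = σAT⁴ = 5.670×10⁻⁸×1.63313×10²¹×(3.948×10⁴)⁴ = 2.25×10³² W.

λ_max ≈ 73.4 nm; P ≈ 2.25×10³² W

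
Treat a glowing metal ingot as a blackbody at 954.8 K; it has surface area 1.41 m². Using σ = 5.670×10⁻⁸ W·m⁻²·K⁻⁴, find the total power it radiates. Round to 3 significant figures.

P ≈ 6.64×10⁴ W

Area A = 1.41 m².
P = σAT⁴ = 5.670×10⁻⁸ × 1.41 × (954.8)⁴ = 6.64×10⁴ W.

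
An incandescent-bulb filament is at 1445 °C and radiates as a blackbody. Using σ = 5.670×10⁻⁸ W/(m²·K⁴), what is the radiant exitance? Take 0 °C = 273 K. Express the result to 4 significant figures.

T = 1445 °C + 273 = 1718 K.
Stefan–Boltzmann: I = σT⁴ = 5.670×10⁻⁸ × (1718)⁴ = 4.939×10⁵ W/m².

I ≈ 4.939×10⁵ W/m²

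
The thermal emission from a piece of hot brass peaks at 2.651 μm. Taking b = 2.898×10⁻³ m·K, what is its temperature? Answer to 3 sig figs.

T ≈ 1.09×10³ K

Wien's law gives T = b/λ_max = (2.898×10⁻³ m·K)/(2.651×10⁻⁶ m) = 1.09×10³ K.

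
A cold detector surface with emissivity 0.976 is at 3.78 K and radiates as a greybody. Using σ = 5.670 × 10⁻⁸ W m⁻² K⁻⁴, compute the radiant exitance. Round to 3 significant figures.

Stefan–Boltzmann: I = εσT⁴ = 0.976 × 5.670×10⁻⁸ × (3.78)⁴ = 1.13×10⁻⁵ W/m².

I ≈ 1.13×10⁻⁵ W/m²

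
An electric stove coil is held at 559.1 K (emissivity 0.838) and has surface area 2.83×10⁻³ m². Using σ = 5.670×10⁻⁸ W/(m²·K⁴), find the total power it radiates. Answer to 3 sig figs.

P ≈ 13.1 W

Area A = 2.83×10⁻³ m².
P = εσAT⁴ = 0.838 × 5.670×10⁻⁸ × 2.83×10⁻³ × (559.1)⁴ = 13.1 W.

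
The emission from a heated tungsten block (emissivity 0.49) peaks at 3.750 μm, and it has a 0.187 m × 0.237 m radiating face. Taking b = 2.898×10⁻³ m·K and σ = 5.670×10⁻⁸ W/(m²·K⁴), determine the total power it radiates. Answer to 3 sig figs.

P ≈ 439 W

Wien's law: T = b/λ_max = 2.898×10⁻³/3.750×10⁻⁶ = 772.800 K.
Area A = 0.187 × 0.237 = 0.044319 m².
Then P = εσAT⁴ = 0.49×5.670×10⁻⁸×0.044319×(772.800)⁴ = 439 W.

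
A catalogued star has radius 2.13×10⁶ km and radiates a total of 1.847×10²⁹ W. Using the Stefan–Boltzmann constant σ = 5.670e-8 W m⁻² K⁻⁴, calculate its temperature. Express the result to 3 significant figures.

Surface area A = 4πR² = 4π(2.13×10⁹ m)² = 5.70124×10¹⁹ m².
P = σAT⁴ ⇒ T = (P/(σA))^(1/4) = (1.847×10²⁹/(5.670×10⁻⁸×5.70124×10¹⁹))^(1/4) = 1.55×10⁴ K.

T ≈ 1.55×10⁴ K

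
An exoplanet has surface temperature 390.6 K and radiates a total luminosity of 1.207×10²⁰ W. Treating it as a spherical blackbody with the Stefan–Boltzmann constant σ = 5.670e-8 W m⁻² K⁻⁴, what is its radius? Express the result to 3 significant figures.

R ≈ 8.53×10⁷ m

L = 4πR²σT⁴ ⇒ R = √(L/(4πσT⁴)).
σT⁴ = 1319.81 W/m², so R = √(1.207×10²⁰/(4π×1319.81)) = 8.53×10⁷ m.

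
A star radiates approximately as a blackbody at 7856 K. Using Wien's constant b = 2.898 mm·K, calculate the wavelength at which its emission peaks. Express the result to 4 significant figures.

λ_max ≈ 0.3689 μm

Wien's displacement law: λ_max = b/T = (2.898×10⁻³ m·K)/(7856 K) = 3.6889×10⁻⁷ m.
That is 0.3689 μm, in the ultraviolet range.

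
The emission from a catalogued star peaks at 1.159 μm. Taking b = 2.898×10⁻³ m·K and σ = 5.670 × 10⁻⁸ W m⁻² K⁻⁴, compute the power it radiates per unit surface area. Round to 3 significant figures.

Wien's law: T = b/λ_max = 2.898×10⁻³/1.159×10⁻⁶ = 2500.43 K.
Then I = σT⁴ = 5.670×10⁻⁸×(2500.43)⁴ = 2.22×10⁶ W/m².

I ≈ 2.22×10⁶ W/m²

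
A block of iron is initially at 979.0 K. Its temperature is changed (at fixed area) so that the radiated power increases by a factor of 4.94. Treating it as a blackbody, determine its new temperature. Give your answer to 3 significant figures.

P ∝ T⁴, so T₂/T₁ = (P₂/P₁)^(1/4) = (4.94)^(1/4) = 1.49084.
T₂ = 979.0 × 1.49084 = 1.46×10³ K.

T₂ ≈ 1.46×10³ K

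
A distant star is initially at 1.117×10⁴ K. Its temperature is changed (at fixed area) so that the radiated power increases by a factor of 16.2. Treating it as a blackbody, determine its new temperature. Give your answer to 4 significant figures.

P ∝ T⁴, so T₂/T₁ = (P₂/P₁)^(1/4) = (16.2)^(1/4) = 2.00622.
T₂ = 1.117×10⁴ × 2.00622 = 2.241×10⁴ K.

T₂ ≈ 2.241×10⁴ K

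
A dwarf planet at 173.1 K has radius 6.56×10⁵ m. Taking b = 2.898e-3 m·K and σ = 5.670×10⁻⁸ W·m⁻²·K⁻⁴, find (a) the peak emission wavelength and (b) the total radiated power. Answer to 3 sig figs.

(a) λ_max = b/T = 2.898×10⁻³/173.1 = 1.674×10⁻⁵ m = 16.7 μm.
Surface area A = 4πR² = 4π(6.56×10⁵ m)² = 5.40776×10¹² m².
(b) P = σAT⁴ = 5.670×10⁻⁸×5.40776×10¹²×(173.1)⁴ = 2.75×10¹⁴ W.

λ_max ≈ 16.7 μm; P ≈ 2.75×10¹⁴ W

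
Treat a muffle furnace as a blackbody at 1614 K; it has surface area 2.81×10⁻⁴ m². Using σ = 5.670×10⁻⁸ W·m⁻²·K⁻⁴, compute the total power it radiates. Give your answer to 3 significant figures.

P ≈ 108 W

Area A = 2.81×10⁻⁴ m².
P = σAT⁴ = 5.670×10⁻⁸ × 2.81×10⁻⁴ × (1614)⁴ = 108 W.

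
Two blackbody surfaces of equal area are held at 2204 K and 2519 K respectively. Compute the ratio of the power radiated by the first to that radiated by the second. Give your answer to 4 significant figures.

P₁/P₂ ≈ 0.5860

With equal areas, P₁/P₂ = (T₁/T₂)⁴ = (2204/2519)⁴ = 0.5860.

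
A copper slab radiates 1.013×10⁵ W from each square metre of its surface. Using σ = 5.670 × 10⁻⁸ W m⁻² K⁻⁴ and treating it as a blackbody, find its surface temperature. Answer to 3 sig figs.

T ≈ 1.16×10³ K

I = σT⁴, so T = (I/σ)^(1/4) = (1.013×10⁵/(5.670×10⁻⁸))^(1/4) = 1.16×10³ K.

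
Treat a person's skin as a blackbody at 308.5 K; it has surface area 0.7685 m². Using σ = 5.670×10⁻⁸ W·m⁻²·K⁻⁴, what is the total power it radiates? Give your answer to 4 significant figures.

Area A = 0.7685 m².
P = σAT⁴ = 5.670×10⁻⁸ × 0.7685 × (308.5)⁴ = 394.7 W.

P ≈ 394.7 W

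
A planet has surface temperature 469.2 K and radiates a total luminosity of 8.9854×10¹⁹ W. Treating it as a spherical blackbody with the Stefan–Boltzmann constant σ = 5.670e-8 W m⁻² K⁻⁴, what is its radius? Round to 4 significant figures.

R ≈ 5.101×10⁷ m

L = 4πR²σT⁴ ⇒ R = √(L/(4πσT⁴)).
σT⁴ = 2747.99 W/m², so R = √(8.9854×10¹⁹/(4π×2747.99)) = 5.101×10⁷ m.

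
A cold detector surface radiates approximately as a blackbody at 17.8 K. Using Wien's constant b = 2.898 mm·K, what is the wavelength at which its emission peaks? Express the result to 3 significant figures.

Wien's displacement law: λ_max = b/T = (2.898×10⁻³ m·K)/(17.8 K) = 1.628×10⁻⁴ m.
That is 0.163 mm, in the infrared range.

λ_max ≈ 0.163 mm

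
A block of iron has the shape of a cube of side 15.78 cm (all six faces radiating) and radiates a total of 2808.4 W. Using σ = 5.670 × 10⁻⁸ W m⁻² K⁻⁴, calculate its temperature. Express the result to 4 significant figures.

T ≈ 758.8 K

Area A = 6s² = 6×(0.1578 m)² = 0.149405 m².
P = σAT⁴ ⇒ T = (P/(σA))^(1/4) = (2808.4/(5.670×10⁻⁸×0.149405))^(1/4) = 758.8 K.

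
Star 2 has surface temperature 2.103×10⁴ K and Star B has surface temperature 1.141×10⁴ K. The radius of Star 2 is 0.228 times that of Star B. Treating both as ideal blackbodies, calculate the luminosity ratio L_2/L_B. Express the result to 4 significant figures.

L_2/L_B ≈ 0.5999

L ∝ R²T⁴, so L_2/L_B = (R_2/R_B)²(T_2/T_B)⁴ = (0.228)² × (2.103×10⁴/1.141×10⁴)⁴ = 0.051984 × 11.5402 = 0.5999.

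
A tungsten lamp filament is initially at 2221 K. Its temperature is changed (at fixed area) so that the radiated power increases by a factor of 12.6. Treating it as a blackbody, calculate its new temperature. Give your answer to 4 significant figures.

P ∝ T⁴, so T₂/T₁ = (P₂/P₁)^(1/4) = (12.6)^(1/4) = 1.88405.
T₂ = 2221 × 1.88405 = 4184 K.

T₂ ≈ 4184 K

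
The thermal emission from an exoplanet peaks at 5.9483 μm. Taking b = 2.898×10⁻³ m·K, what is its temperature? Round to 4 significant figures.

T ≈ 487.2 K

Wien's law gives T = b/λ_max = (2.898×10⁻³ m·K)/(5.9483×10⁻⁶ m) = 487.2 K.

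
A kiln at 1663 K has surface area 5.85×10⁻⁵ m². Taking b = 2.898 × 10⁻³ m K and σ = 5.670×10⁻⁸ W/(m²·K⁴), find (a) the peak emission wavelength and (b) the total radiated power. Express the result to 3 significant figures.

(a) λ_max = b/T = 2.898×10⁻³/1663 = 1.743×10⁻⁶ m = 1.74×10³ nm.
Area A = 5.85×10⁻⁵ m².
(b) P = σAT⁴ = 5.670×10⁻⁸×5.85×10⁻⁵×(1663)⁴ = 25.4 W.

λ_max ≈ 1.74×10³ nm; P ≈ 25.4 W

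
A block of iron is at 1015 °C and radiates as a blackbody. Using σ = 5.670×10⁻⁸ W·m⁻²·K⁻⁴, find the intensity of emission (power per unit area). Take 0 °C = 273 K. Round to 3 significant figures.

T = 1015 °C + 273 = 1288 K.
Stefan–Boltzmann: I = σT⁴ = 5.670×10⁻⁸ × (1288)⁴ = 1.56×10⁵ W/m².

I ≈ 1.56×10⁵ W/m²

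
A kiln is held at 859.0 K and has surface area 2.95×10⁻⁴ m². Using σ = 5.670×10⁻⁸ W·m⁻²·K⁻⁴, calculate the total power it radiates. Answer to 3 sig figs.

P ≈ 9.11 W

Area A = 2.95×10⁻⁴ m².
P = σAT⁴ = 5.670×10⁻⁸ × 2.95×10⁻⁴ × (859.0)⁴ = 9.11 W.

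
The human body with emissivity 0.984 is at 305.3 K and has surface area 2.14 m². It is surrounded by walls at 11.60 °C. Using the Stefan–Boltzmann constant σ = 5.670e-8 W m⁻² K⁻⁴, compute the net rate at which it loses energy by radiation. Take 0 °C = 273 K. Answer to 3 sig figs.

Net loss ≈ 254 W

Surroundings: T = 11.60 °C + 273 = 284.60 K.
Area A = 2.14 m².
Net radiated power P_net = εσA(T⁴ − T₀⁴) = 0.984×5.670×10⁻⁸×2.14×(305.3⁴ − 284.60⁴).
T⁴ − T₀⁴ = 8.68775×10⁹ − 6.56054×10⁹ = 2.12721×10⁹ K⁴, so P_net = 254 W.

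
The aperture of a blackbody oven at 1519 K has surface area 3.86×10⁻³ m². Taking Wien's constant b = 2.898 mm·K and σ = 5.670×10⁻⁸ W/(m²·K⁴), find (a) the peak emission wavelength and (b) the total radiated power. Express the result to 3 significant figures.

λ_max ≈ 1.91×10³ nm; P ≈ 1.17×10³ W

(a) λ_max = b/T = 2.898×10⁻³/1519 = 1.908×10⁻⁶ m = 1.91×10³ nm.
Area A = 3.86×10⁻³ m².
(b) P = σAT⁴ = 5.670×10⁻⁸×3.86×10⁻³×(1519)⁴ = 1.17×10³ W.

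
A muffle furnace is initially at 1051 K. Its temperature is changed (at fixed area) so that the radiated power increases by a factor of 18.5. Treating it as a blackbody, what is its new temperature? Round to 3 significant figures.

T₂ ≈ 2.18×10³ K

P ∝ T⁴, so T₂/T₁ = (P₂/P₁)^(1/4) = (18.5)^(1/4) = 2.07392.
T₂ = 1051 × 2.07392 = 2.18×10³ K.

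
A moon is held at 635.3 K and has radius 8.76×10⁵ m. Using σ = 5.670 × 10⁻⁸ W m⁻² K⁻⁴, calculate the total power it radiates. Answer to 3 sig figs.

Surface area A = 4πR² = 4π(8.76×10⁵ m)² = 9.64313×10¹² m².
P = σAT⁴ = 5.670×10⁻⁸ × 9.64313×10¹² × (635.3)⁴ = 8.91×10¹⁶ W.

P ≈ 8.91×10¹⁶ W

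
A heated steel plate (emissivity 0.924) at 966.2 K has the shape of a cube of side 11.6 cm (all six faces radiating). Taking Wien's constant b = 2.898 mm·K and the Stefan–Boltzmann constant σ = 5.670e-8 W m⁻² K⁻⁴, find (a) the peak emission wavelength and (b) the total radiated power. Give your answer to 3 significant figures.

(a) λ_max = b/T = 2.898×10⁻³/966.2 = 2.999×10⁻⁶ m = 3.00×10³ nm.
Area A = 6s² = 6×(0.116 m)² = 0.080736 m².
(b) P = εσAT⁴ = 0.924×5.670×10⁻⁸×0.080736×(966.2)⁴ = 3.69×10³ W.

λ_max ≈ 3.00×10³ nm; P ≈ 3.69×10³ W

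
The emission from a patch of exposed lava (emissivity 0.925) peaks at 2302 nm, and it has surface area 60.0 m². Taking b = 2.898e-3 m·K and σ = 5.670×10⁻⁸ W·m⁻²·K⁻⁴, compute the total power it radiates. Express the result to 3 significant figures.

Wien's law: T = b/λ_max = 2.898×10⁻³/2.302×10⁻⁶ = 1258.91 K.
Area A = 60.0 m².
Then P = εσAT⁴ = 0.925×5.670×10⁻⁸×60.0×(1258.91)⁴ = 7.90×10⁶ W.

P ≈ 7.90×10⁶ W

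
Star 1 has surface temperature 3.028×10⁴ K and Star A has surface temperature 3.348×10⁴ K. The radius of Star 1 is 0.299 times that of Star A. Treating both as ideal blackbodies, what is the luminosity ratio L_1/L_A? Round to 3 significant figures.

L ∝ R²T⁴, so L_1/L_A = (R_1/R_A)²(T_1/T_A)⁴ = (0.299)² × (3.028×10⁴/3.348×10⁴)⁴ = 0.089401 × 0.669086 = 0.0598.

L_1/L_A ≈ 0.0598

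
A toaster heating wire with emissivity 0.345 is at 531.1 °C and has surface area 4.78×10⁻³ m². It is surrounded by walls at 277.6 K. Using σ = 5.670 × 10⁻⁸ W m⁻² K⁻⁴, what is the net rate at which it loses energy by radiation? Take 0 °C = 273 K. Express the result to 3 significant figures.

Net loss ≈ 38.5 W

T = 531.1 °C + 273 = 804.1 K.
Area A = 4.78×10⁻³ m².
Net radiated power P_net = εσA(T⁴ − T₀⁴) = 0.345×5.670×10⁻⁸×4.78×10⁻³×(804.1⁴ − 277.6⁴).
T⁴ − T₀⁴ = 4.18062×10¹¹ − 5.93851×10⁹ = 4.12123×10¹¹ K⁴, so P_net = 38.5 W.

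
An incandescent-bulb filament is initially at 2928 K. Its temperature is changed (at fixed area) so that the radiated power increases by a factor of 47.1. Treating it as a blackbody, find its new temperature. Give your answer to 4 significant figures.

T₂ ≈ 7671 K

P ∝ T⁴, so T₂/T₁ = (P₂/P₁)^(1/4) = (47.1)^(1/4) = 2.61972.
T₂ = 2928 × 2.61972 = 7671 K.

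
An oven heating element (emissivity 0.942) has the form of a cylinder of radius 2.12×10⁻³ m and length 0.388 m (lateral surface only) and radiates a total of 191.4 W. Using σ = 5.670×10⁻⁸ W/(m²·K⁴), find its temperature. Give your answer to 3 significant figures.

Lateral area A = 2πrL = 2π×2.12×10⁻³×0.388 = 5.16830×10⁻³ m².
P = εσAT⁴ ⇒ T = (P/(εσA))^(1/4) = (191.4/(0.942×5.670×10⁻⁸×5.16830×10⁻³))^(1/4) = 913 K.

T ≈ 913 K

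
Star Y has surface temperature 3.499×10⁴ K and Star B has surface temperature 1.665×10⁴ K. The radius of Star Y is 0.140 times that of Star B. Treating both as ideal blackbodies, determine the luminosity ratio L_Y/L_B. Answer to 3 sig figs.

L_Y/L_B ≈ 0.382

L ∝ R²T⁴, so L_Y/L_B = (R_Y/R_B)²(T_Y/T_B)⁴ = (0.140)² × (3.499×10⁴/1.665×10⁴)⁴ = 0.0196 × 19.5038 = 0.382.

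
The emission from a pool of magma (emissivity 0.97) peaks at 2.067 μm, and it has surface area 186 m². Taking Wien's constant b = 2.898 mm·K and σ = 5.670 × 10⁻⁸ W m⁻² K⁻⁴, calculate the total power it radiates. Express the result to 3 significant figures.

P ≈ 3.95×10⁷ W

Wien's law: T = b/λ_max = 2.898×10⁻³/2.067×10⁻⁶ = 1402.03 K.
Area A = 186 m².
Then P = εσAT⁴ = 0.97×5.670×10⁻⁸×186×(1402.03)⁴ = 3.95×10⁷ W.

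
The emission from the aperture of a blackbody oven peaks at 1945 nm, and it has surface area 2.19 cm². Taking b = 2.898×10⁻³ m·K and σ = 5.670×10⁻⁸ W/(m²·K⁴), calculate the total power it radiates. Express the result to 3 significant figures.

Wien's law: T = b/λ_max = 2.898×10⁻³/1.945×10⁻⁶ = 1489.97 K.
Area A = 2.19 cm² = 2.19×10⁻⁴ m².
Then P = σAT⁴ = 5.670×10⁻⁸×2.19×10⁻⁴×(1489.97)⁴ = 61.2 W.

P ≈ 61.2 W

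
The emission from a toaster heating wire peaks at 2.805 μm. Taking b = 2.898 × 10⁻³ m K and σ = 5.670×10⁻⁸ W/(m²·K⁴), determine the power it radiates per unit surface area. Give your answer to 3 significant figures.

Wien's law: T = b/λ_max = 2.898×10⁻³/2.805×10⁻⁶ = 1033.16 K.
Then I = σT⁴ = 5.670×10⁻⁸×(1033.16)⁴ = 6.46×10⁴ W/m².

I ≈ 6.46×10⁴ W/m²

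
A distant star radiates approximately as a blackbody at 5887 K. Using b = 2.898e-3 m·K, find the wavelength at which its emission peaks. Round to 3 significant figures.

λ_max ≈ 0.492 μm

Wien's displacement law: λ_max = b/T = (2.898×10⁻³ m·K)/(5887 K) = 4.923×10⁻⁷ m.
That is 0.492 μm, in the visible range.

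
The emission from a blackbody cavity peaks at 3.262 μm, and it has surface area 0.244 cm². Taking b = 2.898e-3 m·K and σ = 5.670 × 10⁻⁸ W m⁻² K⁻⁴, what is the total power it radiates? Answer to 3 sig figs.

P ≈ 0.862 W

Wien's law: T = b/λ_max = 2.898×10⁻³/3.262×10⁻⁶ = 888.412 K.
Area A = 0.244 cm² = 2.44×10⁻⁵ m².
Then P = σAT⁴ = 5.670×10⁻⁸×2.44×10⁻⁵×(888.412)⁴ = 0.862 W.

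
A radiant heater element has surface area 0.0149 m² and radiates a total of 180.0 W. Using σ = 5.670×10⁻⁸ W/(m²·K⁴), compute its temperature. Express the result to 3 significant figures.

Area A = 0.0149 m².
P = σAT⁴ ⇒ T = (P/(σA))^(1/4) = (180.0/(5.670×10⁻⁸×0.0149))^(1/4) = 679 K.

T ≈ 679 K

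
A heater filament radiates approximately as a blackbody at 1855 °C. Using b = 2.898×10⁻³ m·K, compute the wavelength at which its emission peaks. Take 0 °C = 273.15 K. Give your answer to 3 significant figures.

T = 1855 °C + 273.15 = 2128.15 K.
Wien's displacement law: λ_max = b/T = (2.898×10⁻³ m·K)/(2128.15 K) = 1.362×10⁻⁶ m.
That is 1.36×10³ nm, in the infrared range.

λ_max ≈ 1.36×10³ nm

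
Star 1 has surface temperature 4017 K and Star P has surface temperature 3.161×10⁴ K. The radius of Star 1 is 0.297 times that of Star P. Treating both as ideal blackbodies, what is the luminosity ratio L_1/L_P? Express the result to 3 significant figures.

L ∝ R²T⁴, so L_1/L_P = (R_1/R_P)²(T_1/T_P)⁴ = (0.297)² × (4017/3.161×10⁴)⁴ = 0.088209 × 2.60801×10⁻⁴ = 2.30×10⁻⁵.

L_1/L_P ≈ 2.30×10⁻⁵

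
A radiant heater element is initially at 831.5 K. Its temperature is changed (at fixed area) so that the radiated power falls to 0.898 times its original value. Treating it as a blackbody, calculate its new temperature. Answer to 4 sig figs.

P ∝ T⁴, so T₂/T₁ = (P₂/P₁)^(1/4) = (0.898)^(1/4) = 0.973462.
T₂ = 831.5 × 0.973462 = 809.4 K.

T₂ ≈ 809.4 K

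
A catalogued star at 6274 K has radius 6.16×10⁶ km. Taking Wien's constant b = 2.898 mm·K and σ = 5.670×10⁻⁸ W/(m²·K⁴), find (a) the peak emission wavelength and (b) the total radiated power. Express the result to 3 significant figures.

λ_max ≈ 0.462 μm; P ≈ 4.19×10²⁸ W

(a) λ_max = b/T = 2.898×10⁻³/6274 = 4.619×10⁻⁷ m = 0.462 μm.
Surface area A = 4πR² = 4π(6.16×10⁹ m)² = 4.76838×10²⁰ m².
(b) P = σAT⁴ = 5.670×10⁻⁸×4.76838×10²⁰×(6274)⁴ = 4.19×10²⁸ W.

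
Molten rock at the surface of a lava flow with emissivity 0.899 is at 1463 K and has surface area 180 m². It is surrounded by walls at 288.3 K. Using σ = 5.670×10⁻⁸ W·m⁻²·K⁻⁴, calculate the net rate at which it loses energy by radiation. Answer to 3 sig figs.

Area A = 180 m².
Net radiated power P_net = εσA(T⁴ − T₀⁴) = 0.899×5.670×10⁻⁸×180×(1463⁴ − 288.3⁴).
T⁴ − T₀⁴ = 4.58118×10¹² − 6.90842×10⁹ = 4.57427×10¹² K⁴, so P_net = 4.20×10⁷ W.

Net loss ≈ 4.20×10⁷ W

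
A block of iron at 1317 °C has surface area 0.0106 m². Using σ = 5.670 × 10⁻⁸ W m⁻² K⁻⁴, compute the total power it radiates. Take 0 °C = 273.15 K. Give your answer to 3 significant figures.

T = 1317 °C + 273.15 = 1590.15 K.
Area A = 0.0106 m².
P = σAT⁴ = 5.670×10⁻⁸ × 0.0106 × (1590.15)⁴ = 3.84×10³ W.

P ≈ 3.84×10³ W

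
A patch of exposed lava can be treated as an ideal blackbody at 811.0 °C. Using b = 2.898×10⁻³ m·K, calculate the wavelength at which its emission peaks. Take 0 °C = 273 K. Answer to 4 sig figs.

λ_max ≈ 2673 nm

T = 811.0 °C + 273 = 1084.0 K.
Wien's displacement law: λ_max = b/T = (2.898×10⁻³ m·K)/(1084.0 K) = 2.6734×10⁻⁶ m.
That is 2673 nm, in the infrared range.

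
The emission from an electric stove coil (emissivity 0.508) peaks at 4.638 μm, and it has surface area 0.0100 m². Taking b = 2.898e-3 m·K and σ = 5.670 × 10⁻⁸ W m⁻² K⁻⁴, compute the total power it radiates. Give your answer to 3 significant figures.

Wien's law: T = b/λ_max = 2.898×10⁻³/4.638×10⁻⁶ = 624.838 K.
Area A = 0.0100 m².
Then P = εσAT⁴ = 0.508×5.670×10⁻⁸×0.0100×(624.838)⁴ = 43.9 W.

P ≈ 43.9 W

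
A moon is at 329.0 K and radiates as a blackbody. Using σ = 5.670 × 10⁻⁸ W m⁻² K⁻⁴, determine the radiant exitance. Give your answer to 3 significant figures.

Stefan–Boltzmann: I = σT⁴ = 5.670×10⁻⁸ × (329.0)⁴ = 664 W/m².

I ≈ 664 W/m²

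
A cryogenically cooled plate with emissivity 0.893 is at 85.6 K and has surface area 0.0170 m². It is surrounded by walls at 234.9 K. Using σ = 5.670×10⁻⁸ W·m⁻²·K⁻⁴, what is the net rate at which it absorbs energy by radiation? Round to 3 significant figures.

Area A = 0.0170 m².
Net radiated power P_net = εσA(T⁴ − T₀⁴) = 0.893×5.670×10⁻⁸×0.0170×(85.6⁴ − 234.9⁴).
T⁴ − T₀⁴ = 5.36902×10⁷ − 3.04461×10⁹ = -2.99092×10⁹ K⁴, so P_net = -2.57 W — negative, meaning a net gain of 2.57 W.

Net gain ≈ 2.57 W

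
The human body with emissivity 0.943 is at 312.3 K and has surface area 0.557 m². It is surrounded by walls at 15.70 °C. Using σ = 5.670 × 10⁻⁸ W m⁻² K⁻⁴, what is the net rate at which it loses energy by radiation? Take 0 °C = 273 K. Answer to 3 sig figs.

Surroundings: T = 15.70 °C + 273 = 288.70 K.
Area A = 0.557 m².
Net radiated power P_net = εσA(T⁴ − T₀⁴) = 0.943×5.670×10⁻⁸×0.557×(312.3⁴ − 288.70⁴).
T⁴ − T₀⁴ = 9.51235×10⁹ − 6.94684×10⁹ = 2.56551×10⁹ K⁴, so P_net = 76.4 W.

Net loss ≈ 76.4 W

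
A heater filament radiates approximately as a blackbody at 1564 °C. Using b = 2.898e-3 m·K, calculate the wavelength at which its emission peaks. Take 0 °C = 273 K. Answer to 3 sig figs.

λ_max ≈ 1.58 μm

T = 1564 °C + 273 = 1837 K.
Wien's displacement law: λ_max = b/T = (2.898×10⁻³ m·K)/(1837 K) = 1.578×10⁻⁶ m.
That is 1.58 μm, in the infrared range.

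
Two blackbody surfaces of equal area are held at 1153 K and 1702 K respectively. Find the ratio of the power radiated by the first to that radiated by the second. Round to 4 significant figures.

P₁/P₂ ≈ 0.2106

With equal areas, P₁/P₂ = (T₁/T₂)⁴ = (1153/1702)⁴ = 0.2106.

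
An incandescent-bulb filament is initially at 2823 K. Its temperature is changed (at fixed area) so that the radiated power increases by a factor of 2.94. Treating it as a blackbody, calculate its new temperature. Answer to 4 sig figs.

T₂ ≈ 3697 K

P ∝ T⁴, so T₂/T₁ = (P₂/P₁)^(1/4) = (2.94)^(1/4) = 1.30944.
T₂ = 2823 × 1.30944 = 3697 K.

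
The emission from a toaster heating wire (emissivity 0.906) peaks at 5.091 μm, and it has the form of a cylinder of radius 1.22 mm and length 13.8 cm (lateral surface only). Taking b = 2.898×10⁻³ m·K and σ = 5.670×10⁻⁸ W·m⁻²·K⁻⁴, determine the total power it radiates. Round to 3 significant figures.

P ≈ 5.71 W

Wien's law: T = b/λ_max = 2.898×10⁻³/5.091×10⁻⁶ = 569.240 K.
Lateral area A = 2πrL = 2π×1.22×10⁻³×0.138 = 1.05784×10⁻³ m².
Then P = εσAT⁴ = 0.906×5.670×10⁻⁸×1.05784×10⁻³×(569.240)⁴ = 5.71 W.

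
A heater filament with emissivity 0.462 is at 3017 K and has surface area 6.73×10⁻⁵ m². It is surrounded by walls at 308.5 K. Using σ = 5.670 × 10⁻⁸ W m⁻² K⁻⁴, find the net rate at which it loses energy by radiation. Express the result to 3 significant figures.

Area A = 6.73×10⁻⁵ m².
Net radiated power P_net = εσA(T⁴ − T₀⁴) = 0.462×5.670×10⁻⁸×6.73×10⁻⁵×(3017⁴ − 308.5⁴).
T⁴ − T₀⁴ = 8.28517×10¹³ − 9.05776×10⁹ = 8.28426×10¹³ K⁴, so P_net = 146 W.

Net loss ≈ 146 W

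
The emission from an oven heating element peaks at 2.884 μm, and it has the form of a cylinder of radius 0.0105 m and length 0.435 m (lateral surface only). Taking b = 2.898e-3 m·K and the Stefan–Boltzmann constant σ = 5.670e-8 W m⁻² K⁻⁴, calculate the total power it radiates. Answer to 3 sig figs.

Wien's law: T = b/λ_max = 2.898×10⁻³/2.884×10⁻⁶ = 1004.85 K.
Lateral area A = 2πrL = 2π×0.0105×0.435 = 0.0286984 m².
Then P = σAT⁴ = 5.670×10⁻⁸×0.0286984×(1004.85)⁴ = 1.66×10³ W.

P ≈ 1.66×10³ W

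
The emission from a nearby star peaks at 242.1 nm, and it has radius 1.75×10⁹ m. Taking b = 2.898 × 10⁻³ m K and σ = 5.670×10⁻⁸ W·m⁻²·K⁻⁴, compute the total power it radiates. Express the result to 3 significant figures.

P ≈ 4.48×10²⁸ W

Wien's law: T = b/λ_max = 2.898×10⁻³/2.421×10⁻⁷ = 11970.3 K.
Surface area A = 4πR² = 4π(1.75×10⁹ m)² = 3.84845×10¹⁹ m².
Then P = σAT⁴ = 5.670×10⁻⁸×3.84845×10¹⁹×(11970.3)⁴ = 4.48×10²⁸ W.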